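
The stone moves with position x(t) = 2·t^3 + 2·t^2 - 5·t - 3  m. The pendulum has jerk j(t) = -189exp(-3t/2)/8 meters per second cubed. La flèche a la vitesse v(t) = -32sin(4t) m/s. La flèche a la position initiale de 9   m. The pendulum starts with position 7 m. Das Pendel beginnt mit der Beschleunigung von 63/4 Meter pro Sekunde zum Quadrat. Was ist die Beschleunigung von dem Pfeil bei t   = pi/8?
Um dies zu lösen, müssen wir 1 Ableitung unserer Gleichung für die Geschwindigkeit v(t) = -32·sin(4·t) nehmen. Durch Ableiten von der Geschwindigkeit erhalten wir die Beschleunigung: a(t) = -128·cos(4·t). Wir haben die Beschleunigung a(t) = -128·cos(4·t). Durch Einsetzen von t = pi/8: a(pi/8) = 0.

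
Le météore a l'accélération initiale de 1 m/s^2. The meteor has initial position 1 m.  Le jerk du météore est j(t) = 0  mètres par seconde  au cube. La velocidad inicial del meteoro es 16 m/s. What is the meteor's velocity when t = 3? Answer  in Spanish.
Debemos encontrar la antiderivada de nuestra ecuación de la sacudida j(t) = 0 2 veces. La antiderivada de la sacudida es la aceleración. Usando a(0) = 1, obtenemos a(t) = 1. La antiderivada de la aceleración es la velocidad. Usando v(0) = 16, obtenemos v(t) = t + 16. De la ecuación de la velocidad v(t) = t + 16, sustituimos t = 3 para obtener v = 19.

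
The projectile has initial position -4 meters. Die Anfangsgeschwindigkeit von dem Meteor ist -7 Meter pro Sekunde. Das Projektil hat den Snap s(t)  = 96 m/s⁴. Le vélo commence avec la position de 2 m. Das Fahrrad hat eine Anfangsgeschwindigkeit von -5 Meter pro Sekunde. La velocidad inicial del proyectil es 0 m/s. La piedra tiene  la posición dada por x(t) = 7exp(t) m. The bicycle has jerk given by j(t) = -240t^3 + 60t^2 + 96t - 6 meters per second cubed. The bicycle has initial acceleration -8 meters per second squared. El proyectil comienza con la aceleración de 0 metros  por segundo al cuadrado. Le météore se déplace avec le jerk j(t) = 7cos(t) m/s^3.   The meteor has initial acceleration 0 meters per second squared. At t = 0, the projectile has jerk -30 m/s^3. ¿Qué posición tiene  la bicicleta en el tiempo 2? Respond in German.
Um dies zu lösen, müssen wir 3 Integrale unserer Gleichung für den Ruck j(t) = -240·t^3 + 60·t^2 + 96·t - 6 finden. Durch Integration von dem Ruck und Verwendung der Anfangsbedingung a(0) = -8, erhalten wir a(t) = -60·t^4 + 20·t^3 + 48·t^2 - 6·t - 8. Das Integral von der Beschleunigung, mit v(0) = -5, ergibt die Geschwindigkeit: v(t) = -12·t^5 + 5·t^4 + 16·t^3 - 3·t^2 - 8·t - 5. Das Integral von der Geschwindigkeit, mit x(0) = 2, ergibt die Position: x(t) = -2·t^6 + t^5 + 4·t^4 - t^3 - 4·t^2 - 5·t + 2. Mit x(t) = -2·t^6 + t^5 + 4·t^4 - t^3 - 4·t^2 - 5·t + 2 und Einsetzen von t = 2, finden wir x = -64.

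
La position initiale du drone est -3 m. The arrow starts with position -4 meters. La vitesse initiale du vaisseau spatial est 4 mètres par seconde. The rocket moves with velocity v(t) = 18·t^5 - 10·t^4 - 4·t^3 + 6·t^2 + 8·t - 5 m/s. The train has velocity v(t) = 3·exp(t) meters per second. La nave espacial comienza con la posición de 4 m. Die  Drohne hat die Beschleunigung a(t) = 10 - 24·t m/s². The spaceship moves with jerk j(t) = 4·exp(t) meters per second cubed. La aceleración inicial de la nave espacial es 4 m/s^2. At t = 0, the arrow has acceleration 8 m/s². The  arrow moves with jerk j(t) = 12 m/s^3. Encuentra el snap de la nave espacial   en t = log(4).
Partiendo de la sacudida j(t) = 4·exp(t), tomamos 1 derivada. Tomando d/dt de j(t), encontramos s(t) = 4·exp(t). Tenemos el snap s(t) = 4·exp(t). Sustituyendo t = log(4): s(log(4)) = 16.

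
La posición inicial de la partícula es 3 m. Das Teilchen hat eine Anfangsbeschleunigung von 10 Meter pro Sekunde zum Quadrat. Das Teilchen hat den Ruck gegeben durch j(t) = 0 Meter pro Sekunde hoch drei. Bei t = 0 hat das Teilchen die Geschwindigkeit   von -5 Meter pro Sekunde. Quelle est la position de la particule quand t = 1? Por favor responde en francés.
Nous devons trouver la primitive de notre équation du jerk j(t) = 0 3 fois. En prenant ∫j(t)dt et en appliquant a(0) = 10, nous trouvons a(t) = 10. La primitive de l'accélération, avec v(0) = -5, donne la vitesse: v(t) = 10·t - 5. La primitive de la vitesse est la position. En utilisant x(0) = 3, nous obtenons x(t) = 5·t^2 - 5·t + 3. En utilisant x(t) = 5·t^2 - 5·t + 3 et en substituant t = 1, nous trouvons x = 3.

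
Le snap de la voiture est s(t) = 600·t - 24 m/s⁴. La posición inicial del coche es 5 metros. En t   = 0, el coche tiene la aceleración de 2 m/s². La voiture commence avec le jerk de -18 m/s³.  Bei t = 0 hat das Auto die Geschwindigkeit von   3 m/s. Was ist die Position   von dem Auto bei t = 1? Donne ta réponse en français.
En partant du snap s(t) = 600·t - 24, nous prenons 4 intégrales. En prenant ∫s(t)dt et en appliquant j(0) = -18, nous trouvons j(t) = 300·t^2 - 24·t - 18. L'intégrale du jerk, avec a(0) = 2, donne l'accélération: a(t) = 100·t^3 - 12·t^2 - 18·t + 2. En prenant ∫a(t)dt et en appliquant v(0) = 3, nous trouvons v(t) = 25·t^4 - 4·t^3 - 9·t^2 + 2·t + 3. En prenant ∫v(t)dt et en appliquant x(0) = 5, nous trouvons x(t) = 5·t^5 - t^4 - 3·t^3 + t^2 + 3·t + 5. En utilisant x(t) = 5·t^5 - t^4 - 3·t^3 + t^2 + 3·t + 5 et en substituant t = 1, nous trouvons x = 10.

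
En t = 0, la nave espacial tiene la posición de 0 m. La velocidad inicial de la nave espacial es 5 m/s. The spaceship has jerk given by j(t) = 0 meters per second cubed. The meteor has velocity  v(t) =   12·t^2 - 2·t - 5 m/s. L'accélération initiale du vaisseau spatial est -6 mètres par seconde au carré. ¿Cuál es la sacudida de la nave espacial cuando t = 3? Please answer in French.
Nous avons le jerk j(t) = 0. En substituant t = 3: j(3) = 0.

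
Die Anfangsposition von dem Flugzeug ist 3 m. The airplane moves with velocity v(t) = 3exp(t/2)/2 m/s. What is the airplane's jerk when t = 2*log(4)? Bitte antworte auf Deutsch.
Wir müssen unsere Gleichung für die Geschwindigkeit v(t) = 3·exp(t/2)/2 2-mal ableiten. Die Ableitung von der Geschwindigkeit ergibt die Beschleunigung: a(t) = 3·exp(t/2)/4. Durch Ableiten von der Beschleunigung erhalten wir den Ruck: j(t) = 3·exp(t/2)/8. Aus der Gleichung für den Ruck j(t) = 3·exp(t/2)/8, setzen wir t = 2*log(4) ein und erhalten j = 3/2.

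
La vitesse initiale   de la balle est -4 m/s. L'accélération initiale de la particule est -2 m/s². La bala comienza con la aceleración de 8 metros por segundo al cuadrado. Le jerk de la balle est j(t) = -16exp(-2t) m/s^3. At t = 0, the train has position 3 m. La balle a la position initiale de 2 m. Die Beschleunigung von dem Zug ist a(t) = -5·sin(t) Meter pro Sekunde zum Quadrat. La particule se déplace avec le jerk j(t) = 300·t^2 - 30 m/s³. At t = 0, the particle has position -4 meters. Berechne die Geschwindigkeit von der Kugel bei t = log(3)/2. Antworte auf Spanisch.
Para resolver esto, necesitamos tomar 2 integrales de nuestra ecuación de la sacudida j(t) = -16·exp(-2·t). Integrando la sacudida y usando la condición inicial a(0) = 8, obtenemos a(t) = 8·exp(-2·t). Tomando ∫a(t)dt y aplicando v(0) = -4, encontramos v(t) = -4·exp(-2·t). De la ecuación de la velocidad v(t) = -4·exp(-2·t), sustituimos t = log(3)/2 para obtener v = -4/3.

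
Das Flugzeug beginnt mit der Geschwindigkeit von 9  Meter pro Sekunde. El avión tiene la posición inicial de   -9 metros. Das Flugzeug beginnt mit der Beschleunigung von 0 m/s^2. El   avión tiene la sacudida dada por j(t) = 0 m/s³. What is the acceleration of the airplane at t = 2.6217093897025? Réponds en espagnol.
Necesitamos integrar nuestra ecuación de la sacudida j(t) = 0 1 vez. La integral de la sacudida, con a(0) = 0, da la aceleración: a(t) = 0. De la ecuación de la aceleración a(t) = 0, sustituimos t = 2.6217093897025 para obtener a = 0.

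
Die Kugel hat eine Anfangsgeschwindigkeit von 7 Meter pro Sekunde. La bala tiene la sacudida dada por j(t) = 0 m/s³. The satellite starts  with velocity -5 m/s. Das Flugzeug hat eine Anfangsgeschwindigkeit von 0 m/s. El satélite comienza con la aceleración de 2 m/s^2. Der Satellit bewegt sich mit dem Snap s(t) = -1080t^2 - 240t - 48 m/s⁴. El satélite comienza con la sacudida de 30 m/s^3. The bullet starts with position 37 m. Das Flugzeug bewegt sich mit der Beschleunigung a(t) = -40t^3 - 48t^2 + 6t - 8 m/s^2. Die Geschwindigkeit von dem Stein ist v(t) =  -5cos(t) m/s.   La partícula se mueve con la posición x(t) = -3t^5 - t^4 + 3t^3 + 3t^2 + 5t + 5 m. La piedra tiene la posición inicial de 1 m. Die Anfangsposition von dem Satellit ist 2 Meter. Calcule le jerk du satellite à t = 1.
Nous devons intégrer notre équation du snap s(t) = -1080·t^2 - 240·t - 48 1 fois. En prenant ∫s(t)dt et en appliquant j(0) = 30, nous trouvons j(t) = -360·t^3 - 120·t^2 - 48·t + 30. En utilisant j(t) = -360·t^3 - 120·t^2 - 48·t + 30 et en substituant t = 1, nous trouvons j = -498.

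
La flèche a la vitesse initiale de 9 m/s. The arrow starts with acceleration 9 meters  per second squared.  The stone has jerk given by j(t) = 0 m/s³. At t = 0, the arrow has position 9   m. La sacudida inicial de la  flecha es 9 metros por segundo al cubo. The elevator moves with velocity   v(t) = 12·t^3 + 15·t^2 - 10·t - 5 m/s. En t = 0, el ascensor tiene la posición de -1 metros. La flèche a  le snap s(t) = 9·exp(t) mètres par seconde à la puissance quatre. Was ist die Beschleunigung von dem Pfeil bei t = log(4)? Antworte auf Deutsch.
Wir müssen unsere Gleichung für den Snap s(t) = 9·exp(t) 2-mal integrieren. Mit ∫s(t)dt und Anwendung von j(0) = 9, finden wir j(t) = 9·exp(t). Das Integral von dem Ruck ist die Beschleunigung. Mit a(0) = 9 erhalten wir a(t) = 9·exp(t). Mit a(t) = 9·exp(t) und Einsetzen von t = log(4), finden wir a = 36.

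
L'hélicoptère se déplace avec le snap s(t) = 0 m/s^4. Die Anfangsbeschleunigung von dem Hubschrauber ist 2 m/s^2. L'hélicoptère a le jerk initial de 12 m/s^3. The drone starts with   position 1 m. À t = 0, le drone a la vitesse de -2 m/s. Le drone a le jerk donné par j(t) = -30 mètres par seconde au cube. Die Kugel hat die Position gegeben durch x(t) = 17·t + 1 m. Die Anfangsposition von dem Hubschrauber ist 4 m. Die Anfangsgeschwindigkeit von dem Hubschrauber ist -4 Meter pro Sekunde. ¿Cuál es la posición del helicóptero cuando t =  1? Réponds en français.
Pour résoudre ceci, nous devons prendre 4 intégrales de notre équation du snap s(t) = 0. L'intégrale du snap, avec j(0) = 12, donne le jerk: j(t) = 12. L'intégrale du jerk est l'accélération. En utilisant a(0) = 2, nous obtenons a(t) = 12·t + 2. L'intégrale de l'accélération est la vitesse. En utilisant v(0) = -4, nous obtenons v(t) = 6·t^2 + 2·t - 4. La primitive de la vitesse, avec x(0) = 4, donne la position: x(t) = 2·t^3 + t^2 - 4·t + 4. De l'équation de la position x(t) = 2·t^3 + t^2 - 4·t + 4, nous substituons t = 1 pour obtenir x = 3.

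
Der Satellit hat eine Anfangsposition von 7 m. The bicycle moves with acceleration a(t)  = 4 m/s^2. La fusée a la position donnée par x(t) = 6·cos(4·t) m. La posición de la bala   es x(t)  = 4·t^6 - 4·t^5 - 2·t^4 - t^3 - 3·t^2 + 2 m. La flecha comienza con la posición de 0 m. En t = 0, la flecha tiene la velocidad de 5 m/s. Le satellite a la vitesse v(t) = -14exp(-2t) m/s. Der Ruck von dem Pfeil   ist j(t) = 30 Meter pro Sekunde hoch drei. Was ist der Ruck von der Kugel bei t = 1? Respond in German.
Ausgehend von der Position x(t) = 4·t^6 - 4·t^5 - 2·t^4 - t^3 - 3·t^2 + 2, nehmen wir 3 Ableitungen. Die Ableitung von der Position ergibt die Geschwindigkeit: v(t) = 24·t^5 - 20·t^4 - 8·t^3 - 3·t^2 - 6·t. Mit d/dt von v(t) finden wir a(t) = 120·t^4 - 80·t^3 - 24·t^2 - 6·t - 6. Mit d/dt von a(t) finden wir j(t) = 480·t^3 - 240·t^2 - 48·t - 6. Mit j(t) = 480·t^3 - 240·t^2 - 48·t - 6 und Einsetzen von t = 1, finden wir j = 186.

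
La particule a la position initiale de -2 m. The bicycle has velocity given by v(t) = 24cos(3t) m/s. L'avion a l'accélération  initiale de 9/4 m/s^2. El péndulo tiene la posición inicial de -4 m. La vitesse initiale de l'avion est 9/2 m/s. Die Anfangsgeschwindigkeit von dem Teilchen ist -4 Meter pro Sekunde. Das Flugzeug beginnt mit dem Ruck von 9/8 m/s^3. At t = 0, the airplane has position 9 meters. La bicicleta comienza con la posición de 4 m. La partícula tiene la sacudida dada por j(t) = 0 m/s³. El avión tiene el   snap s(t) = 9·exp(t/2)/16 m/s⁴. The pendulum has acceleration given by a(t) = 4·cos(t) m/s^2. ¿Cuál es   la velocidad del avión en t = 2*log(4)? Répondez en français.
Nous devons trouver la primitive de notre équation du snap s(t) = 9·exp(t/2)/16 3 fois. L'intégrale du snap, avec j(0) = 9/8, donne le jerk: j(t) = 9·exp(t/2)/8. La primitive du jerk est l'accélération. En utilisant a(0) = 9/4, nous obtenons a(t) = 9·exp(t/2)/4. La primitive de l'accélération, avec v(0) = 9/2, donne la vitesse: v(t) = 9·exp(t/2)/2. De l'équation de la vitesse v(t) = 9·exp(t/2)/2, nous substituons t = 2*log(4) pour obtenir v = 18.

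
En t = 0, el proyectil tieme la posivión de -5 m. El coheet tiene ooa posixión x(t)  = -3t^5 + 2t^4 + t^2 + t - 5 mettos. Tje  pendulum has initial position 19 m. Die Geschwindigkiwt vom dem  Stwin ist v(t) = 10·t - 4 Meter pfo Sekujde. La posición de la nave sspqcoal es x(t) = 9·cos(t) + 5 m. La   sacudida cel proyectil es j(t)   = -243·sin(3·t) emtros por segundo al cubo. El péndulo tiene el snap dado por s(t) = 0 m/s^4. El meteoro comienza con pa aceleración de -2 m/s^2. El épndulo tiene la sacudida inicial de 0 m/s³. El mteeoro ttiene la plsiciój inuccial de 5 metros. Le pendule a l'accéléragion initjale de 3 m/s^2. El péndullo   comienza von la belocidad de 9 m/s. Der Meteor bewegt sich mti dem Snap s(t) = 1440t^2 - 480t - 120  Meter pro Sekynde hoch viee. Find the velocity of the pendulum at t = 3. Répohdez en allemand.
Um dies zu lösen, müssen wir 3 Integrale unserer Gleichung für den Snap s(t) = 0 finden. Mit ∫s(t)dt und Anwendung von j(0) = 0, finden wir j(t) = 0. Mit ∫j(t)dt und Anwendung von a(0) = 3, finden wir a(t) = 3. Mit ∫a(t)dt und Anwendung von v(0) = 9, finden wir v(t) = 3·t + 9. Wir haben die Geschwindigkeit v(t) = 3·t + 9. Durch Einsetzen von t = 3: v(3) = 18.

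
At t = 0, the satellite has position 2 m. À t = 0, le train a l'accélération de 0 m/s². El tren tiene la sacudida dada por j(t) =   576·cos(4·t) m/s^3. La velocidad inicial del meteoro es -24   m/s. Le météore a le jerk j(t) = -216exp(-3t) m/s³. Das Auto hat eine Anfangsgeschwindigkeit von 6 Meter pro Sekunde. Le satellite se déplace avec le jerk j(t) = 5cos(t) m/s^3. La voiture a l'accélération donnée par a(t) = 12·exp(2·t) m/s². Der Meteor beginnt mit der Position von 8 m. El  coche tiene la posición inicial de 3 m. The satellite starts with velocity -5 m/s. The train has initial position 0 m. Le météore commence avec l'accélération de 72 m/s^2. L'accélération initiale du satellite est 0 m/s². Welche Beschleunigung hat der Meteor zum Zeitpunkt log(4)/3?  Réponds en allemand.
Wir müssen unsere Gleichung für den Ruck j(t) = -216·exp(-3·t) 1-mal integrieren. Durch Integration von dem Ruck und Verwendung der Anfangsbedingung a(0) = 72, erhalten wir a(t) = 72·exp(-3·t). Mit a(t) = 72·exp(-3·t) und Einsetzen von t = log(4)/3, finden wir a = 18.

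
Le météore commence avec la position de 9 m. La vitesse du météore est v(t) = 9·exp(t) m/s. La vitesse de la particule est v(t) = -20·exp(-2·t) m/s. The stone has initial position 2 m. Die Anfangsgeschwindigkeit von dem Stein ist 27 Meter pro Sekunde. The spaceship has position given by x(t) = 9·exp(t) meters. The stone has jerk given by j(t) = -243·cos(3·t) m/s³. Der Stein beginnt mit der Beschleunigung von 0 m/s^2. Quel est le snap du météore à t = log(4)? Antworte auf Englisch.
To solve this, we need to take 3 derivatives of our velocity equation v(t) = 9·exp(t). Differentiating velocity, we get acceleration: a(t) = 9·exp(t). Differentiating acceleration, we get jerk: j(t) = 9·exp(t). The derivative of jerk gives snap: s(t) = 9·exp(t). Using s(t) = 9·exp(t) and substituting t = log(4), we find s = 36.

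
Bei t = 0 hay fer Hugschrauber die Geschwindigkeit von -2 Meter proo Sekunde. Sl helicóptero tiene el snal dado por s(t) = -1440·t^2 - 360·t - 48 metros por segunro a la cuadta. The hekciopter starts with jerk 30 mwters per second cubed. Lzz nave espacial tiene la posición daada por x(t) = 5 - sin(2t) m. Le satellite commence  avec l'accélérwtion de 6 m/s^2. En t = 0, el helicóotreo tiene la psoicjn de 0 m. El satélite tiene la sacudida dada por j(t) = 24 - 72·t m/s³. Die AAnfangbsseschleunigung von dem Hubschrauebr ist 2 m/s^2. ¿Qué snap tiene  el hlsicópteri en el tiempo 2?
Tenemos el snap s(t) = -1440·t^2 - 360·t - 48. Sustituyendo t = 2: s(2) = -6528.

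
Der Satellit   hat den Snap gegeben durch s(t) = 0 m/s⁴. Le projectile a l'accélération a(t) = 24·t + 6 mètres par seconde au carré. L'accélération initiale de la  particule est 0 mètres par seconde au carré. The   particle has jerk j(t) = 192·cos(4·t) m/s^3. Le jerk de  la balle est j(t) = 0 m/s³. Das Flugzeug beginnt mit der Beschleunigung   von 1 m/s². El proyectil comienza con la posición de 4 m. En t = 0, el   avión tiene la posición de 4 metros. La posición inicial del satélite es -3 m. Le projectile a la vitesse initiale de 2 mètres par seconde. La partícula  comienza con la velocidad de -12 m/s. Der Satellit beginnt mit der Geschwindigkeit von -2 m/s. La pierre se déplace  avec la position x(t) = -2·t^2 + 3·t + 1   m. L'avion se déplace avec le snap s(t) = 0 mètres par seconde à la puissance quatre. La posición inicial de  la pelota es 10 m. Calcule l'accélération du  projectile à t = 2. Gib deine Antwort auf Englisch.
Using a(t) = 24·t + 6 and substituting t = 2, we find a = 54.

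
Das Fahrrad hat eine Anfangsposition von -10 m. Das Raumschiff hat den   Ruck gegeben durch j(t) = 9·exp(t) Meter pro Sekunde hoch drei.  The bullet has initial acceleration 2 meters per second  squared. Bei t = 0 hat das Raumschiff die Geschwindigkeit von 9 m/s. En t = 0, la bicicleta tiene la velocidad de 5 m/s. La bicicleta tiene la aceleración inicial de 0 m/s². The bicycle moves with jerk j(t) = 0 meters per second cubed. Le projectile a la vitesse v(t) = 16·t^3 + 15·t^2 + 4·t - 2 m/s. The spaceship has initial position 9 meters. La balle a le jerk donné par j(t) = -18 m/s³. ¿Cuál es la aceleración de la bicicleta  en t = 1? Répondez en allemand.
Wir müssen unsere Gleichung für den Ruck j(t) = 0 1-mal integrieren. Das Integral von dem Ruck ist die Beschleunigung. Mit a(0) = 0 erhalten wir a(t) = 0. Aus der Gleichung für die Beschleunigung a(t) = 0, setzen wir t = 1 ein und erhalten a = 0.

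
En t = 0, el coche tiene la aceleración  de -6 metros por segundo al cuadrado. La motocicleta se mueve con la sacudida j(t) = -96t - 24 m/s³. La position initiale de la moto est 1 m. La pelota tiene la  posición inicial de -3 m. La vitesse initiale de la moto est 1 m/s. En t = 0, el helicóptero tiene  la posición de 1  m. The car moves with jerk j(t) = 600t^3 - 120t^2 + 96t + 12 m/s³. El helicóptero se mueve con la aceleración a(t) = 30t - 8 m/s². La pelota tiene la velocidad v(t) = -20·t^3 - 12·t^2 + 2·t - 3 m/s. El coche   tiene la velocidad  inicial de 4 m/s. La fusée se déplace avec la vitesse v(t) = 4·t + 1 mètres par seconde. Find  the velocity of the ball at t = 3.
From the given velocity equation v(t) = -20·t^3 - 12·t^2 + 2·t - 3, we substitute t = 3 to get v = -645.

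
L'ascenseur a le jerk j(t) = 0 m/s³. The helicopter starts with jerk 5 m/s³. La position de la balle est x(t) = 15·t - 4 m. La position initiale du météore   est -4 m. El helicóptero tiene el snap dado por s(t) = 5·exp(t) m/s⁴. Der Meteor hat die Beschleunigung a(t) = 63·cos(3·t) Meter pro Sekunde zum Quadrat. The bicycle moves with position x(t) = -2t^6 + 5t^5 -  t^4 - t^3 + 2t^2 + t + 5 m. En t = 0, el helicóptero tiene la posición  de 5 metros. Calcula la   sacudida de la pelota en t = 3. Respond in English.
Starting from position x(t) = 15·t - 4, we take 3 derivatives. Differentiating position, we get velocity: v(t) = 15. The derivative of velocity gives acceleration: a(t) = 0. Differentiating acceleration, we get jerk: j(t) = 0. We have jerk j(t) = 0. Substituting t = 3: j(3) = 0.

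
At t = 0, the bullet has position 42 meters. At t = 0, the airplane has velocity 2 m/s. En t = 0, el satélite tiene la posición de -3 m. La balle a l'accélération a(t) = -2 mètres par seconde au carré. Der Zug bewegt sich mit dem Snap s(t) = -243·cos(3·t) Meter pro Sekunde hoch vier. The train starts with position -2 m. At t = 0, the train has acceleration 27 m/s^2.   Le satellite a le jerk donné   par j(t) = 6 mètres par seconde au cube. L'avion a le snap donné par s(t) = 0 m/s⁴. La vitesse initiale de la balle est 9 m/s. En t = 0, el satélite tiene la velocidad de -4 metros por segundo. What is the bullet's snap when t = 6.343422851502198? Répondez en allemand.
Um dies zu lösen, müssen wir 2 Ableitungen unserer Gleichung für die Beschleunigung a(t) = -2 nehmen. Die Ableitung von der Beschleunigung ergibt den Ruck: j(t) = 0. Mit d/dt von j(t) finden wir s(t) = 0. Mit s(t) = 0 und Einsetzen von t = 6.343422851502198, finden wir s = 0.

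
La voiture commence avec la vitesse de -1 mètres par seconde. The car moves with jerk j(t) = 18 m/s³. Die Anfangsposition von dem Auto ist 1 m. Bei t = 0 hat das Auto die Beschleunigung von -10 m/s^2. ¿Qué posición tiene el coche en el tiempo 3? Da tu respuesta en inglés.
We must find the antiderivative of our jerk equation j(t) = 18 3 times. Taking ∫j(t)dt and applying a(0) = -10, we find a(t) = 18·t - 10. Integrating acceleration and using the initial condition v(0) = -1, we get v(t) = 9·t^2 - 10·t - 1. The antiderivative of velocity, with x(0) = 1, gives position: x(t) = 3·t^3 - 5·t^2 - t + 1. From the given position equation x(t) = 3·t^3 - 5·t^2 - t + 1, we substitute t = 3 to get x = 34.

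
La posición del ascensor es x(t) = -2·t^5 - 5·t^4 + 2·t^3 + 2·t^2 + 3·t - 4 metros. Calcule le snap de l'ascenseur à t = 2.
Pour résoudre ceci, nous devons prendre 4 dérivées de notre équation de la position x(t) = -2·t^5 - 5·t^4 + 2·t^3 + 2·t^2 + 3·t - 4. En dérivant la position, nous obtenons la vitesse: v(t) = -10·t^4 - 20·t^3 + 6·t^2 + 4·t + 3. En prenant d/dt de v(t), nous trouvons a(t) = -40·t^3 - 60·t^2 + 12·t + 4. La dérivée de l'accélération donne le jerk: j(t) = -120·t^2 - 120·t + 12. En prenant d/dt de j(t), nous trouvons s(t) = -240·t - 120. Nous avons le snap s(t) = -240·t - 120. En substituant t = 2: s(2) = -600.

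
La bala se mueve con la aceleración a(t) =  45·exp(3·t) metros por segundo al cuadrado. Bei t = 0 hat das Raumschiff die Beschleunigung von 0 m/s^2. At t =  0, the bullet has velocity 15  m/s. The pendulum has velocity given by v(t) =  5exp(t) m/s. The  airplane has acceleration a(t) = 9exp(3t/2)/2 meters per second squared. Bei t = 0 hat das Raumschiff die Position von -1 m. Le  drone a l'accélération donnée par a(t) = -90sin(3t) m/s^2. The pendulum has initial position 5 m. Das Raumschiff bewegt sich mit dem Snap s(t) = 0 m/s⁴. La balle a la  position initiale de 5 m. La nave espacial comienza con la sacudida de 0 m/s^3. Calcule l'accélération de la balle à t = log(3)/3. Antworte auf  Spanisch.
Usando a(t) = 45·exp(3·t) y sustituyendo t = log(3)/3, encontramos a = 135.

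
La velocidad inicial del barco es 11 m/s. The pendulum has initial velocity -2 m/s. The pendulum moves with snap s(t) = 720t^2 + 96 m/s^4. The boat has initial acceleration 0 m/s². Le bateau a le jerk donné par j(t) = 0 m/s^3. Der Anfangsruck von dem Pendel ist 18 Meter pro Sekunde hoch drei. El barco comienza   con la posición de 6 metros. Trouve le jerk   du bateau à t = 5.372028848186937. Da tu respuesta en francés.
De l'équation du jerk j(t) = 0, nous substituons t = 5.372028848186937 pour obtenir j = 0.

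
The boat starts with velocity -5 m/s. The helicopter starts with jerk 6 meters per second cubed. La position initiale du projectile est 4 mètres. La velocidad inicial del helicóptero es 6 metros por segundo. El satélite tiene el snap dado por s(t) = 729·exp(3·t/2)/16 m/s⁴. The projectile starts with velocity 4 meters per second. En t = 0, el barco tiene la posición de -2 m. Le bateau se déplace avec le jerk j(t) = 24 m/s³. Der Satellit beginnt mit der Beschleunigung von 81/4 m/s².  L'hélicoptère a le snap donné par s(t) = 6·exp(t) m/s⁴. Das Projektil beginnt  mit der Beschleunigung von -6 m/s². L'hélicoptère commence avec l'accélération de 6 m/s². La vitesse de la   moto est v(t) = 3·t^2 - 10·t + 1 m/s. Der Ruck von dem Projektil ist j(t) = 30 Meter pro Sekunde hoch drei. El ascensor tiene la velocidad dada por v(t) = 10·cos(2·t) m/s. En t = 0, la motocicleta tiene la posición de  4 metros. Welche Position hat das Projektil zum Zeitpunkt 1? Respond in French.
Nous devons trouver la primitive de notre équation du jerk j(t) = 30 3 fois. En prenant ∫j(t)dt et en appliquant a(0) = -6, nous trouvons a(t) = 30·t - 6. En intégrant l'accélération et en utilisant la condition initiale v(0) = 4, nous obtenons v(t) = 15·t^2 - 6·t + 4. La primitive de la vitesse est la position. En utilisant x(0) = 4, nous obtenons x(t) = 5·t^3 - 3·t^2 + 4·t + 4. Nous avons la position x(t) = 5·t^3 - 3·t^2 + 4·t + 4. En substituant t = 1: x(1) = 10.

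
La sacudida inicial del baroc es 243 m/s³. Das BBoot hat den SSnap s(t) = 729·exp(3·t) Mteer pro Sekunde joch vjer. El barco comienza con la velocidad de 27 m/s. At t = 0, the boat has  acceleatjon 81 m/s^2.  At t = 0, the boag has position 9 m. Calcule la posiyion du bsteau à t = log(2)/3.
Nous devons trouver l'intégrale de notre équation du snap s(t) = 729·exp(3·t) 4 fois. La primitive du snap est le jerk. En utilisant j(0) = 243, nous obtenons j(t) = 243·exp(3·t). En prenant ∫j(t)dt et en appliquant a(0) = 81, nous trouvons a(t) = 81·exp(3·t). En prenant ∫a(t)dt et en appliquant v(0) = 27, nous trouvons v(t) = 27·exp(3·t). L'intégrale de la vitesse est la position. En utilisant x(0) = 9, nous obtenons x(t) = 9·exp(3·t). De l'équation de la position x(t) = 9·exp(3·t), nous substituons t = log(2)/3 pour obtenir x = 18.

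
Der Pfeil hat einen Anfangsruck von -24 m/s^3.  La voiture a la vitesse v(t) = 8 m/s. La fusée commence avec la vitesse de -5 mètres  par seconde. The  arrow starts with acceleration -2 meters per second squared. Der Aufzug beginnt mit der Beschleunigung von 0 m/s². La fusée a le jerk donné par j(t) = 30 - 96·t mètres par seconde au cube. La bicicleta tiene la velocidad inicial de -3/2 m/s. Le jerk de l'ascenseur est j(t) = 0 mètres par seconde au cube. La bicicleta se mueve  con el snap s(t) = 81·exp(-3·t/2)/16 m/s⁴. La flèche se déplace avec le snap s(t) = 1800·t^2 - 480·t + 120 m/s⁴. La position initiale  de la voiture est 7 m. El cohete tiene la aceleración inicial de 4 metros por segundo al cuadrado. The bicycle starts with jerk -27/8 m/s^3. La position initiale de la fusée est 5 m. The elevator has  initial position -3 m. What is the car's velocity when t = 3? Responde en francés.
De l'équation de la vitesse v(t) = 8, nous substituons t = 3 pour obtenir v = 8.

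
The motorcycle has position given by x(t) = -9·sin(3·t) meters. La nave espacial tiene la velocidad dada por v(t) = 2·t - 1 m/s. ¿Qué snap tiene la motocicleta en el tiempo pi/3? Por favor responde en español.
Debemos derivar nuestra ecuación de la posición x(t) = -9·sin(3·t) 4 veces. Derivando la posición, obtenemos la velocidad: v(t) = -27·cos(3·t). Tomando d/dt de v(t), encontramos a(t) = 81·sin(3·t). Derivando la aceleración, obtenemos la sacudida: j(t) = 243·cos(3·t). La derivada de la sacudida da el snap: s(t) = -729·sin(3·t). Usando s(t) = -729·sin(3·t) y sustituyendo t = pi/3, encontramos s = 0.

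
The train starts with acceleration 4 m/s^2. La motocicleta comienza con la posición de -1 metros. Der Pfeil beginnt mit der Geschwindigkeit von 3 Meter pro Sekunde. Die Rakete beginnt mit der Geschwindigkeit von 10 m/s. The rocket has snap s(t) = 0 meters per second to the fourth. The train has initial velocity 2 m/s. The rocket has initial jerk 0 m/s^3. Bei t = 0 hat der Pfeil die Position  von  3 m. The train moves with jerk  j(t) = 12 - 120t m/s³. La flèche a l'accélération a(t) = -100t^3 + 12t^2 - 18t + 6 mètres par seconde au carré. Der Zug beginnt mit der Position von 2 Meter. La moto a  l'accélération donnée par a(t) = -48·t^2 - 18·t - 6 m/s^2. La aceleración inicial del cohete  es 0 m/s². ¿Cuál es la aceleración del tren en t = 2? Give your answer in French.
En partant du jerk j(t) = 12 - 120·t, nous prenons 1 primitive. En intégrant le jerk et en utilisant la condition initiale a(0) = 4, nous obtenons a(t) = -60·t^2 + 12·t + 4. De l'équation de l'accélération a(t) = -60·t^2 + 12·t + 4, nous substituons t = 2 pour obtenir a = -212.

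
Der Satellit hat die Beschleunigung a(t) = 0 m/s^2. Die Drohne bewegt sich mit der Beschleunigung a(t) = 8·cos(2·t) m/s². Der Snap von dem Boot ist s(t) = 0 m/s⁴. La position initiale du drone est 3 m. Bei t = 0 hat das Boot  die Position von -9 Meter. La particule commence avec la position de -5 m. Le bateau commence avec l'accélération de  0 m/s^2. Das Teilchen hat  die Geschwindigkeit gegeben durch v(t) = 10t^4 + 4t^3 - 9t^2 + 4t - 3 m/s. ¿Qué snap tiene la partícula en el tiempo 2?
Debemos derivar nuestra ecuación de la velocidad v(t) = 10·t^4 + 4·t^3 - 9·t^2 + 4·t - 3 3 veces. Derivando la velocidad, obtenemos la aceleración: a(t) = 40·t^3 + 12·t^2 - 18·t + 4. La derivada de la aceleración da la sacudida: j(t) = 120·t^2 + 24·t - 18. La derivada de la sacudida da el snap: s(t) = 240·t + 24. De la ecuación del snap s(t) = 240·t + 24, sustituimos t = 2 para obtener s = 504.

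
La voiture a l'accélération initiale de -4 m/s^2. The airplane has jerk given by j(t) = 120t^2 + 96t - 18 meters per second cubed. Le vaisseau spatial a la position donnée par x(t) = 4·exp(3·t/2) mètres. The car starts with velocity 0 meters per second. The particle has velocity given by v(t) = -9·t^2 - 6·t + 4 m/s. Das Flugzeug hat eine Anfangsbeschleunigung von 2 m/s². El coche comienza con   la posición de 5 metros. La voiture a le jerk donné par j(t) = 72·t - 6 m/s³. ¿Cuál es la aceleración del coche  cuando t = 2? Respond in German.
Ausgehend von dem Ruck j(t) = 72·t - 6, nehmen wir 1 Stammfunktion. Die Stammfunktion von dem Ruck ist die Beschleunigung. Mit a(0) = -4 erhalten wir a(t) = 36·t^2 - 6·t - 4. Mit a(t) = 36·t^2 - 6·t - 4 und Einsetzen von t = 2, finden wir a = 128.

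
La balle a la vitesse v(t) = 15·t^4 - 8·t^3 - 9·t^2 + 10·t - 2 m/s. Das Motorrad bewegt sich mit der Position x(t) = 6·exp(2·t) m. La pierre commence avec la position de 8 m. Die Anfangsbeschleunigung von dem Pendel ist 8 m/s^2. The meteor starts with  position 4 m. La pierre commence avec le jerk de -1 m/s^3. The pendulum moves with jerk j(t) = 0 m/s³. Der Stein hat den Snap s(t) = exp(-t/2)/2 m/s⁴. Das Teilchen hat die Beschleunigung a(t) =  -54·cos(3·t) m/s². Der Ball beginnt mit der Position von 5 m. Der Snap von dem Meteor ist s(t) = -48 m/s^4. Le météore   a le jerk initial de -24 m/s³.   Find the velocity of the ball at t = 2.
From the given velocity equation v(t) = 15·t^4 - 8·t^3 - 9·t^2 + 10·t - 2, we substitute t = 2 to get v = 158.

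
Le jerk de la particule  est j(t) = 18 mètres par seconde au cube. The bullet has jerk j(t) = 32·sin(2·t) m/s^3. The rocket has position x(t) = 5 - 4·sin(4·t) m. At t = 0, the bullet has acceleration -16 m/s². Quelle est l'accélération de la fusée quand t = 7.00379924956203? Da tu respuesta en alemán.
Um dies zu lösen, müssen wir 2 Ableitungen unserer Gleichung für die Position x(t) = 5 - 4·sin(4·t) nehmen. Durch Ableiten von der Position erhalten wir die Geschwindigkeit: v(t) = -16·cos(4·t). Mit d/dt von v(t) finden wir a(t) = 64·sin(4·t). Mit a(t) = 64·sin(4·t) und Einsetzen von t = 7.00379924956203, finden wir a = 16.3997663771407.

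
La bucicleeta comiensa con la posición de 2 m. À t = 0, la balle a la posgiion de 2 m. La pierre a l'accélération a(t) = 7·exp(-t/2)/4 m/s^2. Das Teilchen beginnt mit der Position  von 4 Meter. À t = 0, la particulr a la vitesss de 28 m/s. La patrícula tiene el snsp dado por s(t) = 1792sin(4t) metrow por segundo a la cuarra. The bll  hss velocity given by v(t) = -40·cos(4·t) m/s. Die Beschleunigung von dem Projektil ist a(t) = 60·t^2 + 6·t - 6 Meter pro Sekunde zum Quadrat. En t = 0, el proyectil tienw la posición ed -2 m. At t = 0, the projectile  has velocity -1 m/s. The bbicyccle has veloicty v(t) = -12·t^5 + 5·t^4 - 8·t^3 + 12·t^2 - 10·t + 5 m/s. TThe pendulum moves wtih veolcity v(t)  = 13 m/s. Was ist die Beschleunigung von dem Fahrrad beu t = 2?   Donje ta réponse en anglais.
We must differentiate our velocity equation v(t) = -12·t^5 + 5·t^4 - 8·t^3 + 12·t^2 - 10·t + 5 1 time. The derivative of velocity gives acceleration: a(t) = -60·t^4 + 20·t^3 - 24·t^2 + 24·t - 10. Using a(t) = -60·t^4 + 20·t^3 - 24·t^2 + 24·t - 10 and substituting t = 2, we find a = -858.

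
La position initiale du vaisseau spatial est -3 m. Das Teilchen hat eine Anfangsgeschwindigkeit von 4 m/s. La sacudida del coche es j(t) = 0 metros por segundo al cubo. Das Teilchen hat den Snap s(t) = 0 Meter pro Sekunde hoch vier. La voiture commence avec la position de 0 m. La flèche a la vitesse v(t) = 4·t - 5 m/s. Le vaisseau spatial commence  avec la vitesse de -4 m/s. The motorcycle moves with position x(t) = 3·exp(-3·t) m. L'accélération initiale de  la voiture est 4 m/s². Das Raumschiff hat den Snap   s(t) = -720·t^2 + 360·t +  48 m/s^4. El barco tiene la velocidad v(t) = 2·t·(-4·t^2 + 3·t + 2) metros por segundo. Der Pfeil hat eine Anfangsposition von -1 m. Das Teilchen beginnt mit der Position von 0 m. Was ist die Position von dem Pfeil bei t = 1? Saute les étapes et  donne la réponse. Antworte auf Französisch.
x(1) = -4.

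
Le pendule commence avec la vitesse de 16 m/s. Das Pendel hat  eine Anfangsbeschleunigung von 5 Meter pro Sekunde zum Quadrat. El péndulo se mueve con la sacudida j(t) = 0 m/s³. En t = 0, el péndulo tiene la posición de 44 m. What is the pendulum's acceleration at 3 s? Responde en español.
Partiendo de la sacudida j(t) = 0, tomamos 1 integral. Tomando ∫j(t)dt y aplicando a(0) = 5, encontramos a(t) = 5. Usando a(t) = 5 y sustituyendo t = 3, encontramos a = 5.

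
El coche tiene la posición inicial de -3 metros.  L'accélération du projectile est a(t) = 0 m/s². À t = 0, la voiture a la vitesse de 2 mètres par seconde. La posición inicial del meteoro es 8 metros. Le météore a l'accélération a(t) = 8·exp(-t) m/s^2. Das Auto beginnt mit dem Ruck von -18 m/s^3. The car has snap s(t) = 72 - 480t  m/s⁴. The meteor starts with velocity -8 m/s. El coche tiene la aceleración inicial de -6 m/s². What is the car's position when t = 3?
To solve this, we need to take 4 antiderivatives of our snap equation s(t) = 72 - 480·t. The integral of snap is jerk. Using j(0) = -18, we get j(t) = -240·t^2 + 72·t - 18. The integral of jerk, with a(0) = -6, gives acceleration: a(t) = -80·t^3 + 36·t^2 - 18·t - 6. Finding the integral of a(t) and using v(0) = 2: v(t) = -20·t^4 + 12·t^3 - 9·t^2 - 6·t + 2. Integrating velocity and using the initial condition x(0) = -3, we get x(t) = -4·t^5 + 3·t^4 - 3·t^3 - 3·t^2 + 2·t - 3. We have position x(t) = -4·t^5 + 3·t^4 - 3·t^3 - 3·t^2 + 2·t - 3. Substituting t = 3: x(3) = -834.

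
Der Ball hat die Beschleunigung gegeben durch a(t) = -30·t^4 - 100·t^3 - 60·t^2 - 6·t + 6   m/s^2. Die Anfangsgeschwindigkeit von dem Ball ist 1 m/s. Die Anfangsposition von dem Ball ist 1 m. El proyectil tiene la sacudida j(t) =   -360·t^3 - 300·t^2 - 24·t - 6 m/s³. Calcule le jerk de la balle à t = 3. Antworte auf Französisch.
Pour résoudre ceci, nous devons prendre 1 dérivée de notre équation de l'accélération a(t) = -30·t^4 - 100·t^3 - 60·t^2 - 6·t + 6. En dérivant l'accélération, nous obtenons le jerk: j(t) = -120·t^3 - 300·t^2 - 120·t - 6. En utilisant j(t) = -120·t^3 - 300·t^2 - 120·t - 6 et en substituant t = 3, nous trouvons j = -6306.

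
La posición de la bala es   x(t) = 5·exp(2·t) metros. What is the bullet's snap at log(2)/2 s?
To solve this, we need to take 4 derivatives of our position equation x(t) = 5·exp(2·t). The derivative of position gives velocity: v(t) = 10·exp(2·t). Differentiating velocity, we get acceleration: a(t) = 20·exp(2·t). Taking d/dt of a(t), we find j(t) = 40·exp(2·t). Differentiating jerk, we get snap: s(t) = 80·exp(2·t). We have snap s(t) = 80·exp(2·t). Substituting t = log(2)/2: s(log(2)/2) = 160.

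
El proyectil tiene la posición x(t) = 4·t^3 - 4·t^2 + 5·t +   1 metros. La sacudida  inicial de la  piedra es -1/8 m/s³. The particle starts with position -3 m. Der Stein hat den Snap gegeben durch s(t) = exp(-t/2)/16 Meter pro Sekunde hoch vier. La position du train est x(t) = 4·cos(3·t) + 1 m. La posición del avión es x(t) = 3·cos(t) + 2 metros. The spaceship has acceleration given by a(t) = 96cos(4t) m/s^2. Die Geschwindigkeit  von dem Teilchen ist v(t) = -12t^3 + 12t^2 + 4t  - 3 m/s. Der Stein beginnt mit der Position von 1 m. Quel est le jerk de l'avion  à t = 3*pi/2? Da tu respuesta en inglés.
We must differentiate our position equation x(t) = 3·cos(t) + 2 3 times. Differentiating position, we get velocity: v(t) = -3·sin(t). Differentiating velocity, we get acceleration: a(t) = -3·cos(t). Differentiating acceleration, we get jerk: j(t) = 3·sin(t). We have jerk j(t) = 3·sin(t). Substituting t = 3*pi/2: j(3*pi/2) = -3.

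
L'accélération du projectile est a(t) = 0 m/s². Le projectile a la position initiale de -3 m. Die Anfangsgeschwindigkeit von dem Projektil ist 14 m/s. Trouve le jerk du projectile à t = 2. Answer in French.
En partant de l'accélération a(t) = 0, nous prenons 1 dérivée. En prenant d/dt de a(t), nous trouvons j(t) = 0. En utilisant j(t) = 0 et en substituant t = 2, nous trouvons j = 0.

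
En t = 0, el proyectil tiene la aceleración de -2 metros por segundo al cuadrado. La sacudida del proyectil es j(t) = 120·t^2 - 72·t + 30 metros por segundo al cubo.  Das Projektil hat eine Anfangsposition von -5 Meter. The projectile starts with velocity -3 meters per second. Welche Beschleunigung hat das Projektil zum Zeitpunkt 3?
Wir müssen die Stammfunktion unserer Gleichung für den Ruck j(t) = 120·t^2 - 72·t + 30 1-mal finden. Mit ∫j(t)dt und Anwendung von a(0) = -2, finden wir a(t) = 40·t^3 - 36·t^2 + 30·t - 2. Mit a(t) = 40·t^3 - 36·t^2 + 30·t - 2 und Einsetzen von t = 3, finden wir a = 844.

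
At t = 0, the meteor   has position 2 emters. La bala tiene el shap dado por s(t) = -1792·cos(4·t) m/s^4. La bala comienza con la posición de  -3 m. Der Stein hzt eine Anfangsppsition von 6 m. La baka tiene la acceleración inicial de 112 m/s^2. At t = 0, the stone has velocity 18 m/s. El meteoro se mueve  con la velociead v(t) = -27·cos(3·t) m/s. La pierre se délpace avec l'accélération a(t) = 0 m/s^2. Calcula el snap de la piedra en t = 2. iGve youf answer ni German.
Wir müssen unsere Gleichung für die Beschleunigung a(t) = 0 2-mal ableiten. Die Ableitung von der Beschleunigung ergibt den Ruck: j(t) = 0. Durch Ableiten von dem Ruck erhalten wir den Snap: s(t) = 0. Wir haben den Snap s(t) = 0. Durch Einsetzen von t = 2: s(2) = 0.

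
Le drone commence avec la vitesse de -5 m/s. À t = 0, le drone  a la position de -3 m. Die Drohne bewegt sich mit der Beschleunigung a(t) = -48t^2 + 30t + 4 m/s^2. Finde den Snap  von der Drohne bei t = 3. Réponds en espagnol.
Debemos derivar nuestra ecuación de la aceleración a(t) = -48·t^2 + 30·t + 4 2 veces. Tomando d/dt de a(t), encontramos j(t) = 30 - 96·t. Derivando la sacudida, obtenemos el snap: s(t) = -96. Usando s(t) = -96 y sustituyendo t = 3, encontramos s = -96.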